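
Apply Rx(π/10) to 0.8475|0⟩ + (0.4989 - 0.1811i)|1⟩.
(0.8087 - 0.07805i)|0⟩ + (0.4928 - 0.3114i)|1⟩

Rx(π/10) = [[cos(θ/2), −i·sin(θ/2)], [−i·sin(θ/2), cos(θ/2)]]; θ = π/10, cos(θ/2) ≈ 0.987688, sin(θ/2) ≈ 0.156434.
With a = amp(|0⟩) = 0.8475 and b = amp(|1⟩) = (0.4989 - 0.1811i):
new amp(|0⟩) = (0.987688)·a + (-0.156434i)·b = (0.8087 - 0.07805i)
new amp(|1⟩) = (-0.156434i)·a + (0.987688)·b = (0.4928 - 0.3114i)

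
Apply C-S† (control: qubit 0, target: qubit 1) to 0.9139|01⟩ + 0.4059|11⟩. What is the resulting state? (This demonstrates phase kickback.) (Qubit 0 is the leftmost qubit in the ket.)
0.9139|01⟩ - 0.4059i|11⟩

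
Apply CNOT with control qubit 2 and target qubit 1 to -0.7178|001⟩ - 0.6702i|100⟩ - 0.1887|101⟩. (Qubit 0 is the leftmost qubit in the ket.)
-0.7178|011⟩ - 0.6702i|100⟩ - 0.1887|111⟩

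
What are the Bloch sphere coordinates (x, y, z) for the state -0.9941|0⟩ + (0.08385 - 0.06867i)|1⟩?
(-0.1667, 0.1365, 0.9765)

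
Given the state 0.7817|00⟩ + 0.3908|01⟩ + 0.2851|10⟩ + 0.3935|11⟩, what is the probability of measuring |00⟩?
0.6111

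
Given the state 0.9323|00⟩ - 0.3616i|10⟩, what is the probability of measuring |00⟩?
0.8692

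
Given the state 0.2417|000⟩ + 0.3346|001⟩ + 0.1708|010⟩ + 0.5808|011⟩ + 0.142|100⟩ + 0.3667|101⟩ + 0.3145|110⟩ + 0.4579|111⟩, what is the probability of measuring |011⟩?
0.3373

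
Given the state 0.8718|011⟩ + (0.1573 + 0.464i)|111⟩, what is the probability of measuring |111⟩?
0.24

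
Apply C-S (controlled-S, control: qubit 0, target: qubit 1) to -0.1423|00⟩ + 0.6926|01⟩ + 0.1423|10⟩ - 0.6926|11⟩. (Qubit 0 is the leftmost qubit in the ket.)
-0.1423|00⟩ + 0.6926|01⟩ + 0.1423|10⟩ - 0.6926i|11⟩

C-S leaves the control-|0⟩ kets |00⟩, |01⟩ unchanged and applies S to qubit 1 on the control-|1⟩ pair (|10⟩, |11⟩).
S = [[1, 0], [0, i]].
With a = amp(|10⟩) = 0.1423 and b = amp(|11⟩) = -0.6926:
new amp(|10⟩) = (1)·a = 0.1423
new amp(|11⟩) = (i)·b = -0.6926i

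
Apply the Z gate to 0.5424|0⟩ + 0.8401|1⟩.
0.5424|0⟩ - 0.8401|1⟩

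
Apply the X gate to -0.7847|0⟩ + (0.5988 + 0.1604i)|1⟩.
(0.5988 + 0.1604i)|0⟩ - 0.7847|1⟩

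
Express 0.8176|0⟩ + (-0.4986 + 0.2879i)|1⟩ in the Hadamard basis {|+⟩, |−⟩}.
(0.2256 + 0.2036i)|+⟩ + (0.9307 - 0.2036i)|−⟩

With |ψ⟩ = α|0⟩ + β|1⟩, the Hadamard-basis coefficients are ⟨+|ψ⟩ = (α + β)/√2 and ⟨−|ψ⟩ = (α − β)/√2.
Here α = 0.8176, β = (-0.4986 + 0.2879i): (α + β)/√2 = (0.2256 + 0.2036i), (α − β)/√2 = (0.9307 - 0.2036i).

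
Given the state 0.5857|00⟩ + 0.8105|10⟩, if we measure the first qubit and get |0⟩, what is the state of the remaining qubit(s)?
|0⟩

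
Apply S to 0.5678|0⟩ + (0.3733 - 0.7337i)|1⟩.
0.5678|0⟩ + (0.7337 + 0.3733i)|1⟩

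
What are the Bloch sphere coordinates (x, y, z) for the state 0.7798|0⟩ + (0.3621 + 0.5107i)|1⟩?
(0.5647, 0.7965, 0.2162)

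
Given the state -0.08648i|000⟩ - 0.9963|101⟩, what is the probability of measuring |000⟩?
0.007479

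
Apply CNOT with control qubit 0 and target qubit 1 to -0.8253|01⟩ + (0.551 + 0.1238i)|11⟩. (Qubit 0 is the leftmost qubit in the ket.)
-0.8253|01⟩ + (0.551 + 0.1238i)|10⟩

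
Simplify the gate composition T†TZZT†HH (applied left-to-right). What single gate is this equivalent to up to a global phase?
T†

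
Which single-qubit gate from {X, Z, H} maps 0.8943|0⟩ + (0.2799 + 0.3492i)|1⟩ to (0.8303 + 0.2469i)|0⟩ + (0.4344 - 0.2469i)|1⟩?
H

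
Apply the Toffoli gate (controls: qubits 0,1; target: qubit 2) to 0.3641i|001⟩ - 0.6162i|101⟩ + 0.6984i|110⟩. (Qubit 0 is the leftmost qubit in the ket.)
0.3641i|001⟩ - 0.6162i|101⟩ + 0.6984i|111⟩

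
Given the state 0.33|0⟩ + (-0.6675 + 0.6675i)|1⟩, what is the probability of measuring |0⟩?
0.1089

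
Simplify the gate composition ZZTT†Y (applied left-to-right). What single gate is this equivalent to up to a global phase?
Y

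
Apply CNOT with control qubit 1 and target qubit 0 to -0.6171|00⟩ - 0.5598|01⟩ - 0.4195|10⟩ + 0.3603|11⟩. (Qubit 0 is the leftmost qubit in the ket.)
-0.6171|00⟩ + 0.3603|01⟩ - 0.4195|10⟩ - 0.5598|11⟩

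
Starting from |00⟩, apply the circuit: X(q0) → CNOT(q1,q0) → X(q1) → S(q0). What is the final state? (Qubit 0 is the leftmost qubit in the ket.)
i|11⟩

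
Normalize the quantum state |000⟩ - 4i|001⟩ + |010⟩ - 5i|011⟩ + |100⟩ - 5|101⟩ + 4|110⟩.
0.1085|000⟩ - 0.4339i|001⟩ + 0.1085|010⟩ - 0.5423i|011⟩ + 0.1085|100⟩ - 0.5423|101⟩ + 0.4339|110⟩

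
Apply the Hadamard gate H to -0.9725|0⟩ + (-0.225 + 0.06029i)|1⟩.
(-0.8468 + 0.04263i)|0⟩ + (-0.5286 - 0.04263i)|1⟩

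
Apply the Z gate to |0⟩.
|0⟩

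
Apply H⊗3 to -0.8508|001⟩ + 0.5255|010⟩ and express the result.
-0.115|000⟩ + 0.4866|001⟩ - 0.4866|010⟩ + 0.115|011⟩ - 0.115|100⟩ + 0.4866|101⟩ - 0.4866|110⟩ + 0.115|111⟩

H⊗3 gives amp(|y⟩) = (1/2√2) Σ_x (−1)^(x·y) amp(|x⟩), where x·y is the number of positions in which both x and y have a 1.
|000⟩: (-0.8508 + 0.5255)/(2√2) = -0.115
|001⟩: (0.8508 + 0.5255)/(2√2) = 0.4866
|010⟩: (-0.8508 - 0.5255)/(2√2) = -0.4866
|011⟩: (0.8508 - 0.5255)/(2√2) = 0.115
|100⟩: (-0.8508 + 0.5255)/(2√2) = -0.115
|101⟩: (0.8508 + 0.5255)/(2√2) = 0.4866
|110⟩: (-0.8508 - 0.5255)/(2√2) = -0.4866
|111⟩: (0.8508 - 0.5255)/(2√2) = 0.115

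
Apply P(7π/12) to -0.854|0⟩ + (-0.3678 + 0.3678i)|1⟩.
-0.854|0⟩ + (-0.2601 - 0.4505i)|1⟩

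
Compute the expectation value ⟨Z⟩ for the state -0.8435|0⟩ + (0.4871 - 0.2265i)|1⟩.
0.4229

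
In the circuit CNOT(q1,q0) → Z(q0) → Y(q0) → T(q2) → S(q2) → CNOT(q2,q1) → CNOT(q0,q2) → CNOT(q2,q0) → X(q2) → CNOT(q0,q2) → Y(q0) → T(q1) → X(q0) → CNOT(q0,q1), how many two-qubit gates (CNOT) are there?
6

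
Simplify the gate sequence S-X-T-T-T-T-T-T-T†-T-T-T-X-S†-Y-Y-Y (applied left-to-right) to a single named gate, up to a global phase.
Y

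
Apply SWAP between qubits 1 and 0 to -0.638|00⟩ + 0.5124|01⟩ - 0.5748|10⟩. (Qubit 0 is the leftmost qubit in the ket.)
-0.638|00⟩ - 0.5748|01⟩ + 0.5124|10⟩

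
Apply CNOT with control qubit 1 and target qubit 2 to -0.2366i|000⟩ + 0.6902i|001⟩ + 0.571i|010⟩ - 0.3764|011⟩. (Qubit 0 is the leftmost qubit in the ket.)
-0.2366i|000⟩ + 0.6902i|001⟩ - 0.3764|010⟩ + 0.571i|011⟩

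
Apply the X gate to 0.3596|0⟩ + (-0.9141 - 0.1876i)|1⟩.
(-0.9141 - 0.1876i)|0⟩ + 0.3596|1⟩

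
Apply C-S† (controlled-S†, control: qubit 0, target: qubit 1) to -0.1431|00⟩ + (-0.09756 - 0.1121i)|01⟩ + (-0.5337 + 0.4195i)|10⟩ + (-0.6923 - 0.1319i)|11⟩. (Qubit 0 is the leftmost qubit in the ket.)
-0.1431|00⟩ + (-0.09756 - 0.1121i)|01⟩ + (-0.5337 + 0.4195i)|10⟩ + (-0.1319 + 0.6923i)|11⟩

C-S† leaves the control-|0⟩ kets |00⟩, |01⟩ unchanged and applies S† to qubit 1 on the control-|1⟩ pair (|10⟩, |11⟩).
S† = [[1, 0], [0, -i]].
With a = amp(|10⟩) = (-0.5337 + 0.4195i) and b = amp(|11⟩) = (-0.6923 - 0.1319i):
new amp(|10⟩) = (1)·a = (-0.5337 + 0.4195i)
new amp(|11⟩) = (-i)·b = (-0.1319 + 0.6923i)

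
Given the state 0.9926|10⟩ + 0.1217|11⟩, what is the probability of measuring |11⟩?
0.01481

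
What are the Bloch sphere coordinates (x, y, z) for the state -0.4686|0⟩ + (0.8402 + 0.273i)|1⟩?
(-0.7874, -0.2559, -0.5609)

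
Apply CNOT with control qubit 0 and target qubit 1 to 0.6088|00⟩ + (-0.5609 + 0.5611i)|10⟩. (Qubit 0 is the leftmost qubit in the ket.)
0.6088|00⟩ + (-0.5609 + 0.5611i)|11⟩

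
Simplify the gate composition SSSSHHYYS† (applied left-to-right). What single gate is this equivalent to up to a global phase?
S†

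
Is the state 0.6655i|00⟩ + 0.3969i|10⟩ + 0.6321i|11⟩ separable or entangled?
Entangled

Writing the state as a|00⟩ + b|01⟩ + c|10⟩ + d|11⟩, it is a product state iff ad − bc = 0.
Here (a, b, c, d) = (0.6655i, 0, 0.3969i, 0.6321i): ad − bc = (0.6655i)(0.6321i) − (0)(0.3969i) = -0.4207 ≠ 0, so the state is entangled.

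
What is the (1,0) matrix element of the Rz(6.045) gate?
0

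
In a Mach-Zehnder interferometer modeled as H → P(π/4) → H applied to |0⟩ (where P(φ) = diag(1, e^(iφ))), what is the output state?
(0.8536 + (1/√8)i)|0⟩ + (0.1464 - (1/√8)i)|1⟩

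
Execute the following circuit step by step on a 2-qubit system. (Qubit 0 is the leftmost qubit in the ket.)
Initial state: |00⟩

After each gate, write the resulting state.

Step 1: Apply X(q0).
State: |10⟩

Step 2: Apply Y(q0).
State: -i|00⟩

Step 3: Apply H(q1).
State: -(1/√2)i|00⟩ - (1/√2)i|01⟩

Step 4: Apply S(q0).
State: -(1/√2)i|00⟩ - (1/√2)i|01⟩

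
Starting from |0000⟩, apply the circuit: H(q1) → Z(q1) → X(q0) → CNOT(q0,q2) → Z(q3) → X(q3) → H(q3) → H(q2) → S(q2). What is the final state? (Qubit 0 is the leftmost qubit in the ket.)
1/√8|1000⟩ - 1/√8|1001⟩ - (1/√8)i|1010⟩ + (1/√8)i|1011⟩ - 1/√8|1100⟩ + 1/√8|1101⟩ + (1/√8)i|1110⟩ - (1/√8)i|1111⟩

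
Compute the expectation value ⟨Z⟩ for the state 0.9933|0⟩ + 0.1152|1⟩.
0.9734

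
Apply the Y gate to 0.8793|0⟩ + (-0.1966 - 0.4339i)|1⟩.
(-0.4339 + 0.1966i)|0⟩ + 0.8793i|1⟩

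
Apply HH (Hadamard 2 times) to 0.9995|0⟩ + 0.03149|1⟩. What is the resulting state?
0.9995|0⟩ + 0.03149|1⟩

H² = I, so an even number of Hadamards cancels: H^2 = I and the state is unchanged.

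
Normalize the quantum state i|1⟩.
i|1⟩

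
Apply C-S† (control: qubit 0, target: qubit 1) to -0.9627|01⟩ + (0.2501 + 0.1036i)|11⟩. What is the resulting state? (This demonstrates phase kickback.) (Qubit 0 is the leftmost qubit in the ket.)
-0.9627|01⟩ + (0.1036 - 0.2501i)|11⟩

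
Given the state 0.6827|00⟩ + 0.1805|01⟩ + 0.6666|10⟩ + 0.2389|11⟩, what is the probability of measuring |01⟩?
0.03258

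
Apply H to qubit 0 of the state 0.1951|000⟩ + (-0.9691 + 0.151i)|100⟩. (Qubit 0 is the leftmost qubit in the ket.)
(-0.5473 + 0.1068i)|000⟩ + (0.8232 - 0.1068i)|100⟩

H on qubit 0 mixes each pair of kets that differ only in qubit 0: amplitudes (a, b) of (|…0…⟩, |…1…⟩) become ((a + b)/√2, (a − b)/√2). Kets absent from the input have amplitude 0.
(|000⟩, |100⟩): (a, b) = (0.1951, (-0.9691 + 0.151i)) → ((-0.5473 + 0.1068i), (0.8232 - 0.1068i))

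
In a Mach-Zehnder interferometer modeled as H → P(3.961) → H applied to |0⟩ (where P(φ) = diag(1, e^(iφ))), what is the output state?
(0.1587 - 0.3654i)|0⟩ + (0.8413 + 0.3654i)|1⟩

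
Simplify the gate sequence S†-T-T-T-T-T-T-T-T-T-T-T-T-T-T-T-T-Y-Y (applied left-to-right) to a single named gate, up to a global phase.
S†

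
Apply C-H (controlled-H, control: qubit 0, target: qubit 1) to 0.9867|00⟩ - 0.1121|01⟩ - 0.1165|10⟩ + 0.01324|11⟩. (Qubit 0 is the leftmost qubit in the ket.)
0.9867|00⟩ - 0.1121|01⟩ - 0.07302|10⟩ - 0.09174|11⟩

C-H leaves the control-|0⟩ kets |00⟩, |01⟩ unchanged and applies H to qubit 1 on the control-|1⟩ pair (|10⟩, |11⟩).
H = [[1/√2, 1/√2], [1/√2, -1/√2]].
With a = amp(|10⟩) = -0.1165 and b = amp(|11⟩) = 0.01324:
new amp(|10⟩) = (1/√2)·a + (1/√2)·b = -0.07302
new amp(|11⟩) = (1/√2)·a + (-1/√2)·b = -0.09174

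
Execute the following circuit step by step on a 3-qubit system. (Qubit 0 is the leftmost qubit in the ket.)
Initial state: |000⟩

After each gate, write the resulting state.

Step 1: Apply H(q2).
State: 1/√2|000⟩ + 1/√2|001⟩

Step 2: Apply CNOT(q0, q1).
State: 1/√2|000⟩ + 1/√2|001⟩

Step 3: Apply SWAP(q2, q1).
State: 1/√2|000⟩ + 1/√2|010⟩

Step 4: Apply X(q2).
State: 1/√2|001⟩ + 1/√2|011⟩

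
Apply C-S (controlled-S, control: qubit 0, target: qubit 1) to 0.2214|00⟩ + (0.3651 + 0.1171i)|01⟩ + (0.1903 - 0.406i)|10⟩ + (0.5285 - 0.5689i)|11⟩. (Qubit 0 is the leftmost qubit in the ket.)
0.2214|00⟩ + (0.3651 + 0.1171i)|01⟩ + (0.1903 - 0.406i)|10⟩ + (0.5689 + 0.5285i)|11⟩

C-S leaves the control-|0⟩ kets |00⟩, |01⟩ unchanged and applies S to qubit 1 on the control-|1⟩ pair (|10⟩, |11⟩).
S = [[1, 0], [0, i]].
With a = amp(|10⟩) = (0.1903 - 0.406i) and b = amp(|11⟩) = (0.5285 - 0.5689i):
new amp(|10⟩) = (1)·a = (0.1903 - 0.406i)
new amp(|11⟩) = (i)·b = (0.5689 + 0.5285i)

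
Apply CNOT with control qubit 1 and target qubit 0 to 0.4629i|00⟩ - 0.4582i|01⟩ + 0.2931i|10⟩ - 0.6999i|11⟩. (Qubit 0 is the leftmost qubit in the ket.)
0.4629i|00⟩ - 0.6999i|01⟩ + 0.2931i|10⟩ - 0.4582i|11⟩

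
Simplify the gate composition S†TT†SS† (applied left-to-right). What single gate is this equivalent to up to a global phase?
S†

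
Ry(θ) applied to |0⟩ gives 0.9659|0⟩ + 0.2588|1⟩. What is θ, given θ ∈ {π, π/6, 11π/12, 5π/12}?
π/6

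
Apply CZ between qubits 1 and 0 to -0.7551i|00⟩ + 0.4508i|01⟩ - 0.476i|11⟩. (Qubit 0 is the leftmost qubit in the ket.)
-0.7551i|00⟩ + 0.4508i|01⟩ + 0.476i|11⟩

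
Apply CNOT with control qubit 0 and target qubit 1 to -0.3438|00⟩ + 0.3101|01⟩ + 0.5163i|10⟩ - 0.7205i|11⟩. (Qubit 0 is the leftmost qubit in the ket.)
-0.3438|00⟩ + 0.3101|01⟩ - 0.7205i|10⟩ + 0.5163i|11⟩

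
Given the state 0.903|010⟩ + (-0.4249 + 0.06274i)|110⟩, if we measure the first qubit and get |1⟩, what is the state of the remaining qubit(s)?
(-0.9893 + 0.1461i)|10⟩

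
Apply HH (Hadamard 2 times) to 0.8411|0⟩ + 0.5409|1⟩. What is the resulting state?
0.8411|0⟩ + 0.5409|1⟩

H² = I, so an even number of Hadamards cancels: H^2 = I and the state is unchanged.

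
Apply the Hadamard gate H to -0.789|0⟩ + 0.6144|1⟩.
-0.1235|0⟩ - 0.9924|1⟩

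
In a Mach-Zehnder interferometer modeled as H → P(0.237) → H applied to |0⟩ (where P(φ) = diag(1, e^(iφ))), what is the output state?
(0.986 + 0.1174i)|0⟩ + (0.01398 - 0.1174i)|1⟩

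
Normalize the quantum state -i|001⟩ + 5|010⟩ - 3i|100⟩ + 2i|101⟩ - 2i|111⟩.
-0.1525i|001⟩ + 0.7625|010⟩ - 0.4575i|100⟩ + 0.305i|101⟩ - 0.305i|111⟩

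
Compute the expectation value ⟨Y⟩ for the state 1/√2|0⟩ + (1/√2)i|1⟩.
1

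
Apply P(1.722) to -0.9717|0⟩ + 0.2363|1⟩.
-0.9717|0⟩ + (-0.03559 + 0.2336i)|1⟩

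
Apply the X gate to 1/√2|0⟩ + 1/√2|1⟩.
1/√2|0⟩ + 1/√2|1⟩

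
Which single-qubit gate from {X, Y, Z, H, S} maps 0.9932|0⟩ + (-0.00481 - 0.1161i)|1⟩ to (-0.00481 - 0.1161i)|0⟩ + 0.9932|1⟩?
X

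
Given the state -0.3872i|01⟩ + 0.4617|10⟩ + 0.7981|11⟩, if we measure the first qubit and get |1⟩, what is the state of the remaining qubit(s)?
0.5007|0⟩ + 0.8656|1⟩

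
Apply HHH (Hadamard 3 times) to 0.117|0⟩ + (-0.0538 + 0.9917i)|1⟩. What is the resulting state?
(0.04469 + 0.7012i)|0⟩ + (0.1208 - 0.7012i)|1⟩

H² = I, so H^3 = H: a single Hadamard. With (a, b) = (0.117, (-0.0538 + 0.9917i)), H gives ((a + b)/√2, (a − b)/√2) = ((0.04469 + 0.7012i), (0.1208 - 0.7012i)).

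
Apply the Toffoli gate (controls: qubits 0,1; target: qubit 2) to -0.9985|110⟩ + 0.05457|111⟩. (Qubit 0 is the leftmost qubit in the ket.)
0.05457|110⟩ - 0.9985|111⟩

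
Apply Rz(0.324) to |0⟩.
(0.9869 - 0.1613i)|0⟩

Rz(0.324) = [[e^(−iθ/2), 0], [0, e^(iθ/2)]] with e^(±iθ/2) = cos(θ/2) ± i·sin(θ/2); θ = 0.324, cos(θ/2) ≈ 0.986907, sin(θ/2) ≈ 0.161292.
With a = amp(|0⟩) = 1 and b = amp(|1⟩) = 0:
new amp(|0⟩) = (0.986907 - 0.161292i)·a = (0.9869 - 0.1613i)
new amp(|1⟩) = (0.986907 + 0.161292i)·b = 0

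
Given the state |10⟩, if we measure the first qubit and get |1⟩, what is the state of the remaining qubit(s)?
|0⟩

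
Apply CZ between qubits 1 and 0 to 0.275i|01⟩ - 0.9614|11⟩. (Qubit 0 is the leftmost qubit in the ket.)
0.275i|01⟩ + 0.9614|11⟩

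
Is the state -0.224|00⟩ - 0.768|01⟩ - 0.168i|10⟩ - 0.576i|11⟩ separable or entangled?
Separable

Writing the state as a|00⟩ + b|01⟩ + c|10⟩ + d|11⟩, it is a product state iff ad − bc = 0.
Here (a, b, c, d) = (-0.224, -0.768, -0.168i, -0.576i): ad − bc = (-0.224)(-0.576i) − (-0.768)(-0.168i) = 0, so the state is separable.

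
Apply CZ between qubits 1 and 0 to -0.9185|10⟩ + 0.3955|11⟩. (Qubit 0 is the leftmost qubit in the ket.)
-0.9185|10⟩ - 0.3955|11⟩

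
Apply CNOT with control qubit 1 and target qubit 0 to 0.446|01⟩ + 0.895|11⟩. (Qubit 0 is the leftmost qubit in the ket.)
0.895|01⟩ + 0.446|11⟩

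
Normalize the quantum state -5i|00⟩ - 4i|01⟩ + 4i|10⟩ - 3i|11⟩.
-0.6155i|00⟩ - 0.4924i|01⟩ + 0.4924i|10⟩ - 0.3693i|11⟩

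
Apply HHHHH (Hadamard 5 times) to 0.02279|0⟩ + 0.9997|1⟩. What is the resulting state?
0.723|0⟩ - 0.6908|1⟩

H² = I, so H^5 = H: a single Hadamard. With (a, b) = (0.02279, 0.9997), H gives ((a + b)/√2, (a − b)/√2) = (0.723, -0.6908).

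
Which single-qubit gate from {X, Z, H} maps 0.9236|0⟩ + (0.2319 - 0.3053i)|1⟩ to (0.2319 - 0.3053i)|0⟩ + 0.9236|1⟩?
X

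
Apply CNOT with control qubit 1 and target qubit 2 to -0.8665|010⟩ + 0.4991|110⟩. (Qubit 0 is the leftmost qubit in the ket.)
-0.8665|011⟩ + 0.4991|111⟩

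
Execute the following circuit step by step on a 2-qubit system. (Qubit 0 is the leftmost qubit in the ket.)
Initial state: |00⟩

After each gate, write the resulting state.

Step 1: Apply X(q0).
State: |10⟩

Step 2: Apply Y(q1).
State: i|11⟩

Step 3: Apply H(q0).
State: (1/√2)i|01⟩ - (1/√2)i|11⟩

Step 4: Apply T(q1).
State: (-1/2 + (1/2)i)|01⟩ + (1/2 - (1/2)i)|11⟩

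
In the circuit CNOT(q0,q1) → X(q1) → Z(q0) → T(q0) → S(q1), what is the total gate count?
5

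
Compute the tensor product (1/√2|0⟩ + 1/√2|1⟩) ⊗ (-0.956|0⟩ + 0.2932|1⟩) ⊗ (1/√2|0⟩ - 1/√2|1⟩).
-0.478|000⟩ + 0.478|001⟩ + 0.1466|010⟩ - 0.1466|011⟩ - 0.478|100⟩ + 0.478|101⟩ + 0.1466|110⟩ - 0.1466|111⟩

amp(|b₁b₂…⟩) = product of the factor amplitudes for bits b₁, b₂, …; only kets whose every factor amplitude is nonzero survive.
|000⟩: (1/√2)(-0.956)(1/√2) = -0.478
|001⟩: (1/√2)(-0.956)(-1/√2) = 0.478
|010⟩: (1/√2)(0.2932)(1/√2) = 0.1466
|011⟩: (1/√2)(0.2932)(-1/√2) = -0.1466
|100⟩: (1/√2)(-0.956)(1/√2) = -0.478
|101⟩: (1/√2)(-0.956)(-1/√2) = 0.478
|110⟩: (1/√2)(0.2932)(1/√2) = 0.1466
|111⟩: (1/√2)(0.2932)(-1/√2) = -0.1466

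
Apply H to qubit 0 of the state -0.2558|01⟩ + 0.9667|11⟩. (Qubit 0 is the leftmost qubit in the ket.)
0.5027|01⟩ - 0.8644|11⟩

H on qubit 0 mixes each pair of kets that differ only in qubit 0: amplitudes (a, b) of (|…0…⟩, |…1…⟩) become ((a + b)/√2, (a − b)/√2). Kets absent from the input have amplitude 0.
(|01⟩, |11⟩): (a, b) = (-0.2558, 0.9667) → (0.5027, -0.8644)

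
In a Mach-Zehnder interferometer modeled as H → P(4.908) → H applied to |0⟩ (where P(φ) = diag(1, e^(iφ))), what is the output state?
(0.5972 - 0.4905i)|0⟩ + (0.4028 + 0.4905i)|1⟩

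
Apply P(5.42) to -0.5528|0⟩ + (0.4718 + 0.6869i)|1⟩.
-0.5528|0⟩ + (0.8287 + 0.08797i)|1⟩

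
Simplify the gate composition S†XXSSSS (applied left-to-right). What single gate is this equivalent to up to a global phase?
S†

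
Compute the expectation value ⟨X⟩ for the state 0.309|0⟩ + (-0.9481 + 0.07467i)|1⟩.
-0.5859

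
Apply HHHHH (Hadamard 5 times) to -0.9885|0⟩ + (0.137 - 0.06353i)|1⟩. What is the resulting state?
(-0.6021 - 0.04492i)|0⟩ + (-0.7958 + 0.04492i)|1⟩

H² = I, so H^5 = H: a single Hadamard. With (a, b) = (-0.9885, (0.137 - 0.06353i)), H gives ((a + b)/√2, (a − b)/√2) = ((-0.6021 - 0.04492i), (-0.7958 + 0.04492i)).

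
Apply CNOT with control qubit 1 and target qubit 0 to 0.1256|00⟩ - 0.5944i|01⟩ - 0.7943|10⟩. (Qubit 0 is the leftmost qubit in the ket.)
0.1256|00⟩ - 0.7943|10⟩ - 0.5944i|11⟩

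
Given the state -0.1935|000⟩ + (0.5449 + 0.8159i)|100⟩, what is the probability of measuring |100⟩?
0.9626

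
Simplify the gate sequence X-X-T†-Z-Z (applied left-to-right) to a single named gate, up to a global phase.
T†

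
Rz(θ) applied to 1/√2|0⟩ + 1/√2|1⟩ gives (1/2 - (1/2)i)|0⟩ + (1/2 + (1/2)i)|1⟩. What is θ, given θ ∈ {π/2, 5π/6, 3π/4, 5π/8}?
π/2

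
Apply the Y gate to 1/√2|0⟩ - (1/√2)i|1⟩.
-1/√2|0⟩ + (1/√2)i|1⟩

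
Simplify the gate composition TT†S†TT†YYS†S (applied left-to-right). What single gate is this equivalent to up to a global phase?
S†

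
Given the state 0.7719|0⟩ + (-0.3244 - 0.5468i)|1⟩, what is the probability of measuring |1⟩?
0.4042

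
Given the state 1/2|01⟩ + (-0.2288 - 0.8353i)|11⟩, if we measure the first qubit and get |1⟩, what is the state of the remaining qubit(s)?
(-0.2642 - 0.9645i)|1⟩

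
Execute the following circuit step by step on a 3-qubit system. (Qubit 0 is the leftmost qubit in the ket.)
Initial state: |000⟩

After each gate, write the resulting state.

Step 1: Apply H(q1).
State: 1/√2|000⟩ + 1/√2|010⟩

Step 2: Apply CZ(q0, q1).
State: 1/√2|000⟩ + 1/√2|010⟩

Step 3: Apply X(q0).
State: 1/√2|100⟩ + 1/√2|110⟩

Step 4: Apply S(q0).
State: (1/√2)i|100⟩ + (1/√2)i|110⟩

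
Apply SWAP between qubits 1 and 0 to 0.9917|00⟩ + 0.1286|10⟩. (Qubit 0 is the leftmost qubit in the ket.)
0.9917|00⟩ + 0.1286|01⟩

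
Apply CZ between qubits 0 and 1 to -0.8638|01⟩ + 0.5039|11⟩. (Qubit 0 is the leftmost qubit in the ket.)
-0.8638|01⟩ - 0.5039|11⟩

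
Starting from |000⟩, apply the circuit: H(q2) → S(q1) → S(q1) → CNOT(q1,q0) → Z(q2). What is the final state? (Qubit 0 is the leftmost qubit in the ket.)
1/√2|000⟩ - 1/√2|001⟩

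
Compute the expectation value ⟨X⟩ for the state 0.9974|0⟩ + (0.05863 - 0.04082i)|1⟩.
0.117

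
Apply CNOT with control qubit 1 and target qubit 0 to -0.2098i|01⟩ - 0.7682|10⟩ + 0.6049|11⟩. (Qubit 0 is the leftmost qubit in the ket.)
0.6049|01⟩ - 0.7682|10⟩ - 0.2098i|11⟩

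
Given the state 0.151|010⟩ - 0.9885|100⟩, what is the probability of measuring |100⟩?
0.9771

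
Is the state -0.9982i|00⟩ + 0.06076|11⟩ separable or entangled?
Entangled

Writing the state as a|00⟩ + b|01⟩ + c|10⟩ + d|11⟩, it is a product state iff ad − bc = 0.
Here (a, b, c, d) = (-0.9982i, 0, 0, 0.06076): ad − bc = (-0.9982i)(0.06076) − (0)(0) = -0.06065i ≠ 0, so the state is entangled.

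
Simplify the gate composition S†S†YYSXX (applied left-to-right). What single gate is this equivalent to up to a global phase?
S†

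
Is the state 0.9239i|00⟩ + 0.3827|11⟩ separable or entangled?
Entangled

Writing the state as a|00⟩ + b|01⟩ + c|10⟩ + d|11⟩, it is a product state iff ad − bc = 0.
Here (a, b, c, d) = (0.9239i, 0, 0, 0.3827): ad − bc = (0.9239i)(0.3827) − (0)(0) = 0.3536i ≠ 0, so the state is entangled.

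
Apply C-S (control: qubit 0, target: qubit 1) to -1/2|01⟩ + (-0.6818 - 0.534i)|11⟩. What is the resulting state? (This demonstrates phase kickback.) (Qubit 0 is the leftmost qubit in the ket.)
-1/2|01⟩ + (0.534 - 0.6818i)|11⟩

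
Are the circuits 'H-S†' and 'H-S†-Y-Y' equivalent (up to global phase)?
Yes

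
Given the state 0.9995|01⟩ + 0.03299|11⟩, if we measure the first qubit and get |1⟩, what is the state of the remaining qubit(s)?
|1⟩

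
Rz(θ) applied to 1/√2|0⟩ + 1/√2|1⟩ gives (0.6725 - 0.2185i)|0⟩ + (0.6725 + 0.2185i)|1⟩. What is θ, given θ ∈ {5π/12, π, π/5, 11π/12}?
π/5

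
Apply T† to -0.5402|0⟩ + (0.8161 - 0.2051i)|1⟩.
-0.5402|0⟩ + (0.432 - 0.7221i)|1⟩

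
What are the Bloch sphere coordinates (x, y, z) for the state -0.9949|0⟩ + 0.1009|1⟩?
(-0.2008, 0, 0.9796)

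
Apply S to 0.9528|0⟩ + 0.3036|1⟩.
0.9528|0⟩ + 0.3036i|1⟩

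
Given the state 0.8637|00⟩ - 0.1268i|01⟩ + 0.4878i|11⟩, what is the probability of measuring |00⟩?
0.746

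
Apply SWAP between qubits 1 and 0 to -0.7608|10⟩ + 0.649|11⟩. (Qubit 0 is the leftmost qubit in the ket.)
-0.7608|01⟩ + 0.649|11⟩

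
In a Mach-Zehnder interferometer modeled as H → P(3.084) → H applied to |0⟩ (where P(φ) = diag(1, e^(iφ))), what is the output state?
(0.000829 + 0.02878i)|0⟩ + (0.9992 - 0.02878i)|1⟩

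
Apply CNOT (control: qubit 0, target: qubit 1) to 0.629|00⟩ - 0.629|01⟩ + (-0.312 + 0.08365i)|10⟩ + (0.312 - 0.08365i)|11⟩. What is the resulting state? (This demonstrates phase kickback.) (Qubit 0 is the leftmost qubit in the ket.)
0.629|00⟩ - 0.629|01⟩ + (0.312 - 0.08365i)|10⟩ + (-0.312 + 0.08365i)|11⟩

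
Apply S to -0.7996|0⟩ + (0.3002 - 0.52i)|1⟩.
-0.7996|0⟩ + (0.52 + 0.3002i)|1⟩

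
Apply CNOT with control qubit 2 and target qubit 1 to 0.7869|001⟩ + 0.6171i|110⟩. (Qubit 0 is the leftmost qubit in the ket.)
0.7869|011⟩ + 0.6171i|110⟩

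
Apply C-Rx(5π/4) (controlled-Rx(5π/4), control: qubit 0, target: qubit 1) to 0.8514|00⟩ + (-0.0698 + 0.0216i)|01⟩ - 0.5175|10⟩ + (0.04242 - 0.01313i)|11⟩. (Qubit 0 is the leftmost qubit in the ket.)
0.8514|00⟩ + (-0.0698 + 0.0216i)|01⟩ + (0.1859 - 0.03919i)|10⟩ + (-0.01623 + 0.4831i)|11⟩

C-Rx(5π/4) leaves the control-|0⟩ kets |00⟩, |01⟩ unchanged and applies Rx(5π/4) to qubit 1 on the control-|1⟩ pair (|10⟩, |11⟩).
Rx(5π/4) = [[cos(θ/2), −i·sin(θ/2)], [−i·sin(θ/2), cos(θ/2)]]; θ = 5π/4, cos(θ/2) ≈ -0.382683, sin(θ/2) ≈ 0.92388.
With a = amp(|10⟩) = -0.5175 and b = amp(|11⟩) = (0.04242 - 0.01313i):
new amp(|10⟩) = (-0.382683)·a + (-0.92388i)·b = (0.1859 - 0.03919i)
new amp(|11⟩) = (-0.92388i)·a + (-0.382683)·b = (-0.01623 + 0.4831i)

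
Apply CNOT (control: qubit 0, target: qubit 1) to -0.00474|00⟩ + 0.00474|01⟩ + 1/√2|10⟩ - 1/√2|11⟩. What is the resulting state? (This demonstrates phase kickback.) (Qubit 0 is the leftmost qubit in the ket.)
-0.00474|00⟩ + 0.00474|01⟩ - 1/√2|10⟩ + 1/√2|11⟩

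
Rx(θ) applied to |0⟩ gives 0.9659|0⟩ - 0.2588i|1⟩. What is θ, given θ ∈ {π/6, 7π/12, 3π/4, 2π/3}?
π/6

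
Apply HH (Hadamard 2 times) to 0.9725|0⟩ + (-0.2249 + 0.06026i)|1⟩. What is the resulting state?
0.9725|0⟩ + (-0.2249 + 0.06026i)|1⟩

H² = I, so an even number of Hadamards cancels: H^2 = I and the state is unchanged.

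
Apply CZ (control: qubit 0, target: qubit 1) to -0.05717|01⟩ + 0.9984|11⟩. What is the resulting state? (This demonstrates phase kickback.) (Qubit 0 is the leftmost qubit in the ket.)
-0.05717|01⟩ - 0.9984|11⟩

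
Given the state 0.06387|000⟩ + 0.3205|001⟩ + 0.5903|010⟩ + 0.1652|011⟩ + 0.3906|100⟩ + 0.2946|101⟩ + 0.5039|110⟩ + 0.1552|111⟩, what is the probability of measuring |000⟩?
0.004079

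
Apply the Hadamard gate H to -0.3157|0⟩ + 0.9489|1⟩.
0.4477|0⟩ - 0.8942|1⟩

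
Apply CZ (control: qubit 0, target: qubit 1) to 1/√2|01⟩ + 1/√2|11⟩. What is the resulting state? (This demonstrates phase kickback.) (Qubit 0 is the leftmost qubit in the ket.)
1/√2|01⟩ - 1/√2|11⟩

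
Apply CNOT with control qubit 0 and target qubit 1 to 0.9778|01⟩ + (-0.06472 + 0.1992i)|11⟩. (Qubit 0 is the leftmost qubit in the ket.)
0.9778|01⟩ + (-0.06472 + 0.1992i)|10⟩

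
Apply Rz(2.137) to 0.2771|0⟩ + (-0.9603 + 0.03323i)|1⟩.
(0.1334 - 0.2429i)|0⟩ + (-0.4915 - 0.8257i)|1⟩

Rz(2.137) = [[e^(−iθ/2), 0], [0, e^(iθ/2)]] with e^(±iθ/2) = cos(θ/2) ± i·sin(θ/2); θ = 2.137, cos(θ/2) ≈ 0.481439, sin(θ/2) ≈ 0.876479.
With a = amp(|0⟩) = 0.2771 and b = amp(|1⟩) = (-0.9603 + 0.03323i):
new amp(|0⟩) = (0.481439 - 0.876479i)·a = (0.1334 - 0.2429i)
new amp(|1⟩) = (0.481439 + 0.876479i)·b = (-0.4915 - 0.8257i)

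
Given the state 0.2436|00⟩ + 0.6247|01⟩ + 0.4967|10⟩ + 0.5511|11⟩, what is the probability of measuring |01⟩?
0.3903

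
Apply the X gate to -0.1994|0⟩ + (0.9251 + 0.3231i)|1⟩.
(0.9251 + 0.3231i)|0⟩ - 0.1994|1⟩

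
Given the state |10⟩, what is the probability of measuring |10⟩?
1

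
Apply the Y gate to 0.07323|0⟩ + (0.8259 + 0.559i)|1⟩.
(0.559 - 0.8259i)|0⟩ + 0.07323i|1⟩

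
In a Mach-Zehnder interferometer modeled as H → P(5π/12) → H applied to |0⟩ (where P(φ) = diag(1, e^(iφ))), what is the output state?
(0.6294 + 0.483i)|0⟩ + (0.3706 - 0.483i)|1⟩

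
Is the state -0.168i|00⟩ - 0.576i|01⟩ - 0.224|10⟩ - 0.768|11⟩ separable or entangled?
Separable

Writing the state as a|00⟩ + b|01⟩ + c|10⟩ + d|11⟩, it is a product state iff ad − bc = 0.
Here (a, b, c, d) = (-0.168i, -0.576i, -0.224, -0.768): ad − bc = (-0.168i)(-0.768) − (-0.576i)(-0.224) = 0, so the state is separable.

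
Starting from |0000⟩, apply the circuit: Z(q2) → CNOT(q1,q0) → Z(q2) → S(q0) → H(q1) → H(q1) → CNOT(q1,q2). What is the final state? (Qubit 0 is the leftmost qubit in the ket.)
|0000⟩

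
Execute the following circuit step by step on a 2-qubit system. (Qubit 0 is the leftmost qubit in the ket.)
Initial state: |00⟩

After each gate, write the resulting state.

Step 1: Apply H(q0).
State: 1/√2|00⟩ + 1/√2|10⟩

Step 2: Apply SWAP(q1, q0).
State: 1/√2|00⟩ + 1/√2|01⟩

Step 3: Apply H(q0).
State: 1/2|00⟩ + 1/2|01⟩ + 1/2|10⟩ + 1/2|11⟩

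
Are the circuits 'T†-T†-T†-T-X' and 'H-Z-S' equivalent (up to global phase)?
No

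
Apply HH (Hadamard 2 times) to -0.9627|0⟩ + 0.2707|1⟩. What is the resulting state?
-0.9627|0⟩ + 0.2707|1⟩

H² = I, so an even number of Hadamards cancels: H^2 = I and the state is unchanged.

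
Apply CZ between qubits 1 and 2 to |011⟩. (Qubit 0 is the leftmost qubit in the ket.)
-|011⟩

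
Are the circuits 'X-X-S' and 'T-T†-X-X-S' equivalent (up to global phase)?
Yes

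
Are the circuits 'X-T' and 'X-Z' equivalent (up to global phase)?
No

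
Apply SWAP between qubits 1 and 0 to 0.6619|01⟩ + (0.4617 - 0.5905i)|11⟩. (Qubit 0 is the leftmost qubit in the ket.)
0.6619|10⟩ + (0.4617 - 0.5905i)|11⟩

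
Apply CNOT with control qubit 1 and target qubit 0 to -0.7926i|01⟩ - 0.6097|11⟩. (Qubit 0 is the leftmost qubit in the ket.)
-0.6097|01⟩ - 0.7926i|11⟩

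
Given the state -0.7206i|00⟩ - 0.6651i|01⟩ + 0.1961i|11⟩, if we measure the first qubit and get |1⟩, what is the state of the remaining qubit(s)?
i|1⟩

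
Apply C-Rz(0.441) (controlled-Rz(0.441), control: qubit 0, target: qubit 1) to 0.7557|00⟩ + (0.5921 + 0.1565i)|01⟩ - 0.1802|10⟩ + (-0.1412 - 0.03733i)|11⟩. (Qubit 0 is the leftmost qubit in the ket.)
0.7557|00⟩ + (0.5921 + 0.1565i)|01⟩ + (-0.1758 + 0.03941i)|10⟩ + (-0.1296 - 0.06731i)|11⟩

C-Rz(0.441) leaves the control-|0⟩ kets |00⟩, |01⟩ unchanged and applies Rz(0.441) to qubit 1 on the control-|1⟩ pair (|10⟩, |11⟩).
Rz(0.441) = [[e^(−iθ/2), 0], [0, e^(iθ/2)]] with e^(±iθ/2) = cos(θ/2) ± i·sin(θ/2); θ = 0.441, cos(θ/2) ≈ 0.975788, sin(θ/2) ≈ 0.218718.
With a = amp(|10⟩) = -0.1802 and b = amp(|11⟩) = (-0.1412 - 0.03733i):
new amp(|10⟩) = (0.975788 - 0.218718i)·a = (-0.1758 + 0.03941i)
new amp(|11⟩) = (0.975788 + 0.218718i)·b = (-0.1296 - 0.06731i)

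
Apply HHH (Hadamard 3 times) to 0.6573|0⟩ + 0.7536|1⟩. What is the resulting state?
0.9977|0⟩ - 0.06809|1⟩

H² = I, so H^3 = H: a single Hadamard. With (a, b) = (0.6573, 0.7536), H gives ((a + b)/√2, (a − b)/√2) = (0.9977, -0.06809).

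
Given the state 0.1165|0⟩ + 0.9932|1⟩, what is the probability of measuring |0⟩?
0.01357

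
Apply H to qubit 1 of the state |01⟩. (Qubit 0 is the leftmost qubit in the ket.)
1/√2|00⟩ - 1/√2|01⟩

H on qubit 1 mixes each pair of kets that differ only in qubit 1: amplitudes (a, b) of (|…0…⟩, |…1…⟩) become ((a + b)/√2, (a − b)/√2). Kets absent from the input have amplitude 0.
(|00⟩, |01⟩): (a, b) = (0, 1) → (1/√2, -1/√2)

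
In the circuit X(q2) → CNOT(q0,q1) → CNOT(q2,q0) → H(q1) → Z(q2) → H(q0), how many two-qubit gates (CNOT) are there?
2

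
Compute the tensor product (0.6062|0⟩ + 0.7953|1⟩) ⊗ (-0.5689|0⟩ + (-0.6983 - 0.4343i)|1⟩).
-0.3449|00⟩ + (-0.4233 - 0.2633i)|01⟩ - 0.4524|10⟩ + (-0.5554 - 0.3454i)|11⟩

amp(|b₁b₂…⟩) = product of the factor amplitudes for bits b₁, b₂, …; only kets whose every factor amplitude is nonzero survive.
|00⟩: (0.6062)(-0.5689) = -0.3449
|01⟩: (0.6062)(-0.6983 - 0.4343i) = (-0.4233 - 0.2633i)
|10⟩: (0.7953)(-0.5689) = -0.4524
|11⟩: (0.7953)(-0.6983 - 0.4343i) = (-0.5554 - 0.3454i)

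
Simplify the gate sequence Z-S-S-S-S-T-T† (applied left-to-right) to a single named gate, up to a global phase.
Z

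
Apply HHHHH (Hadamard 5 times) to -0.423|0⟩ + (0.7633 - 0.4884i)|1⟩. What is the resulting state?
(0.2406 - 0.3454i)|0⟩ + (-0.8388 + 0.3454i)|1⟩

H² = I, so H^5 = H: a single Hadamard. With (a, b) = (-0.423, (0.7633 - 0.4884i)), H gives ((a + b)/√2, (a − b)/√2) = ((0.2406 - 0.3454i), (-0.8388 + 0.3454i)).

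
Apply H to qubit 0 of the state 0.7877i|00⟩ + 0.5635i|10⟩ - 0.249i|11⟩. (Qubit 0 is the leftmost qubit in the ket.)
0.9554i|00⟩ - 0.1761i|01⟩ + 0.1585i|10⟩ + 0.1761i|11⟩

H on qubit 0 mixes each pair of kets that differ only in qubit 0: amplitudes (a, b) of (|…0…⟩, |…1…⟩) become ((a + b)/√2, (a − b)/√2). Kets absent from the input have amplitude 0.
(|00⟩, |10⟩): (a, b) = (0.7877i, 0.5635i) → (0.9554i, 0.1585i)
(|01⟩, |11⟩): (a, b) = (0, -0.249i) → (-0.1761i, 0.1761i)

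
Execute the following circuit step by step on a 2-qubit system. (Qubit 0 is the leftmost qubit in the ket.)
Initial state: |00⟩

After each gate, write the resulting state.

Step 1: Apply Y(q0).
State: i|10⟩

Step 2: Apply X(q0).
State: i|00⟩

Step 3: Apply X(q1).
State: i|01⟩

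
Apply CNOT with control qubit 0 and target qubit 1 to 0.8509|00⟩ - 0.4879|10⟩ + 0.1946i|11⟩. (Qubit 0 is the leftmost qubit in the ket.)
0.8509|00⟩ + 0.1946i|10⟩ - 0.4879|11⟩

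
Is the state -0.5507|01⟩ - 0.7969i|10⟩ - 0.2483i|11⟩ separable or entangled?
Entangled

Writing the state as a|00⟩ + b|01⟩ + c|10⟩ + d|11⟩, it is a product state iff ad − bc = 0.
Here (a, b, c, d) = (0, -0.5507, -0.7969i, -0.2483i): ad − bc = (0)(-0.2483i) − (-0.5507)(-0.7969i) = -0.4389i ≠ 0, so the state is entangled.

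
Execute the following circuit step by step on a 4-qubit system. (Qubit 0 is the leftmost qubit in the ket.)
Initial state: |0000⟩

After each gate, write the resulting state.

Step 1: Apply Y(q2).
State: i|0010⟩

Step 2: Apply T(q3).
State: i|0010⟩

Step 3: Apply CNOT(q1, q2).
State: i|0010⟩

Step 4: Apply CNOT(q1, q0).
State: i|0010⟩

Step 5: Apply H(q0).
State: (1/√2)i|0010⟩ + (1/√2)i|1010⟩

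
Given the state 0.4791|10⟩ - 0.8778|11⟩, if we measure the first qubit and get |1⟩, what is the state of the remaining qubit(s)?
0.4791|0⟩ - 0.8778|1⟩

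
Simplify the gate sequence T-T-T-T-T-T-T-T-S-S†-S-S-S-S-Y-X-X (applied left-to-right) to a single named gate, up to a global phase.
Y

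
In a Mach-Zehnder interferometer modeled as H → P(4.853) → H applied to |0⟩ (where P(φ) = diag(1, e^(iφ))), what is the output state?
(0.5701 - 0.4951i)|0⟩ + (0.4299 + 0.4951i)|1⟩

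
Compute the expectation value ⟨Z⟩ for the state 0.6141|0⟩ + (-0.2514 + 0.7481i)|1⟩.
-0.2457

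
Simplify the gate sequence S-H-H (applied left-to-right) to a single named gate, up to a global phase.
S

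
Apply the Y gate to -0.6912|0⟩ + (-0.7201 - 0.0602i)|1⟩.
(-0.0602 + 0.7201i)|0⟩ - 0.6912i|1⟩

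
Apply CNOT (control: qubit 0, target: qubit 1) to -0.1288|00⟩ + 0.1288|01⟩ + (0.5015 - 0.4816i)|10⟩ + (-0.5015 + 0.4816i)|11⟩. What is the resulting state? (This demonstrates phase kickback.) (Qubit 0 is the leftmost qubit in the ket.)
-0.1288|00⟩ + 0.1288|01⟩ + (-0.5015 + 0.4816i)|10⟩ + (0.5015 - 0.4816i)|11⟩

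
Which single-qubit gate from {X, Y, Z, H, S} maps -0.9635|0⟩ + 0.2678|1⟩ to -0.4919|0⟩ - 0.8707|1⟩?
H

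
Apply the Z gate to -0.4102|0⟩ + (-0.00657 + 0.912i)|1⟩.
-0.4102|0⟩ + (0.00657 - 0.912i)|1⟩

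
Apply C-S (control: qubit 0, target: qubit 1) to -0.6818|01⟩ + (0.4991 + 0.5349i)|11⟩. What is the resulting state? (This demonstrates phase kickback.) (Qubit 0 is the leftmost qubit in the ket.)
-0.6818|01⟩ + (-0.5349 + 0.4991i)|11⟩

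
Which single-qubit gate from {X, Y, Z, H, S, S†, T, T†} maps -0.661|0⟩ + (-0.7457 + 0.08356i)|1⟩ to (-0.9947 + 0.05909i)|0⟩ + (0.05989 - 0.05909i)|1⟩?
H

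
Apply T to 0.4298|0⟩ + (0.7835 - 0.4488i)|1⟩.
0.4298|0⟩ + (0.8714 + 0.2367i)|1⟩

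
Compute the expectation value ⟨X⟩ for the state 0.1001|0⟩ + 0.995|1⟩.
0.1992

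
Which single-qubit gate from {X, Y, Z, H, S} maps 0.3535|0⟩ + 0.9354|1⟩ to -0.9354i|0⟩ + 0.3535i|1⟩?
Y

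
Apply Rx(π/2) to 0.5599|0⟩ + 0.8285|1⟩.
(0.3959 - 0.5858i)|0⟩ + (0.5858 - 0.3959i)|1⟩

Rx(π/2) = [[cos(θ/2), −i·sin(θ/2)], [−i·sin(θ/2), cos(θ/2)]]; θ = π/2, cos(θ/2) ≈ 0.707107, sin(θ/2) ≈ 0.707107.
With a = amp(|0⟩) = 0.5599 and b = amp(|1⟩) = 0.8285:
new amp(|0⟩) = (0.707107)·a + (-0.707107i)·b = (0.3959 - 0.5858i)
new amp(|1⟩) = (-0.707107i)·a + (0.707107)·b = (0.5858 - 0.3959i)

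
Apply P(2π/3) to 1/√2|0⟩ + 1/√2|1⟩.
1/√2|0⟩ + (-1/√8 + 0.6124i)|1⟩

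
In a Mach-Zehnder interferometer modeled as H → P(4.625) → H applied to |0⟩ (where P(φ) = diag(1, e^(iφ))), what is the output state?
(0.4564 - 0.4981i)|0⟩ + (0.5436 + 0.4981i)|1⟩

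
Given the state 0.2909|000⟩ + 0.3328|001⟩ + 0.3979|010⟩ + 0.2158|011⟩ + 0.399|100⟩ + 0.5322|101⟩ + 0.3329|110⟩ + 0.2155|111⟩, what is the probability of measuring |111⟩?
0.04644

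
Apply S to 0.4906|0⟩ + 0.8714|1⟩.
0.4906|0⟩ + 0.8714i|1⟩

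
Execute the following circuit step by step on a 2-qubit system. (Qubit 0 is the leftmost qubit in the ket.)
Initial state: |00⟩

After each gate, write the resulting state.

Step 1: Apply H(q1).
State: 1/√2|00⟩ + 1/√2|01⟩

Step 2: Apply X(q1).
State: 1/√2|00⟩ + 1/√2|01⟩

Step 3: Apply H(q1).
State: |00⟩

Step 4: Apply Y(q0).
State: i|10⟩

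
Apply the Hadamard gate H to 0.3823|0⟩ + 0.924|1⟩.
0.9237|0⟩ - 0.383|1⟩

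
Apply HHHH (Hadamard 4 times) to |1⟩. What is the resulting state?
|1⟩

H² = I, so an even number of Hadamards cancels: H^4 = I and the state is unchanged.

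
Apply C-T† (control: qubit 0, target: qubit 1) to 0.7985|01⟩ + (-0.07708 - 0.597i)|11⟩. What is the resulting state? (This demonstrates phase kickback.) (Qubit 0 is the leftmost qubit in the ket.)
0.7985|01⟩ + (-0.4766 - 0.3676i)|11⟩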